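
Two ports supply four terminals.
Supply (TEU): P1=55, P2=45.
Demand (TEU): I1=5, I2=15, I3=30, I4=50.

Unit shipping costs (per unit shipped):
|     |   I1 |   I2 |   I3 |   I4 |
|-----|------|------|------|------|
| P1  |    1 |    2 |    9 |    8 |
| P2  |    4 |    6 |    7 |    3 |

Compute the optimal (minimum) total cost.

A cheapest plan:
  P1 to I1: 5 × 1 = 5
  P1 to I2: 15 × 2 = 30
  P1 to I3: 30 × 9 = 270
  P1 to I4: 5 × 8 = 40
  P2 to I4: 45 × 3 = 135
Total = 5 + 30 + 270 + 40 + 135 = 480.

480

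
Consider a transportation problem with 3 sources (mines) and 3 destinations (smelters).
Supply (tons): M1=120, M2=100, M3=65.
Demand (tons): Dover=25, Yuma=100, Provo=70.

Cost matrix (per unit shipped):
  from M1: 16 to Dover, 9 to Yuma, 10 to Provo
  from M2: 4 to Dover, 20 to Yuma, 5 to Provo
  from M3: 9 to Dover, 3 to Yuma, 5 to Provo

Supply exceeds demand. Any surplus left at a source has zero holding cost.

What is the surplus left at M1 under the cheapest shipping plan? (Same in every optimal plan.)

Minimum-cost shipments:
  M1–Yuma: 35 × 9 = 315
  M2–Dover: 25 × 4 = 100
  M2–Provo: 70 × 5 = 350
  M3–Yuma: 65 × 3 = 195
Total cost = 960.
M1 ships 35 of its 120, leaving 85.

85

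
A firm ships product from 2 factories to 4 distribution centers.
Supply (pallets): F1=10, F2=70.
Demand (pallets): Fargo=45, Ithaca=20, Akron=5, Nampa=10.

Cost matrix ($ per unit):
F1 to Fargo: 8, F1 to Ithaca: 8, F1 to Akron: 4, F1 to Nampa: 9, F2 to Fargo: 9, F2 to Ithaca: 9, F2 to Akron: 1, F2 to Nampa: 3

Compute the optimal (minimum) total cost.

610

Optimal allocation:
  F1→Fargo: 10 pallets
  F2→Fargo: 35 pallets
  F2→Ithaca: 20 pallets
  F2→Akron: 5 pallets
  F2→Nampa: 10 pallets
Total cost = $610.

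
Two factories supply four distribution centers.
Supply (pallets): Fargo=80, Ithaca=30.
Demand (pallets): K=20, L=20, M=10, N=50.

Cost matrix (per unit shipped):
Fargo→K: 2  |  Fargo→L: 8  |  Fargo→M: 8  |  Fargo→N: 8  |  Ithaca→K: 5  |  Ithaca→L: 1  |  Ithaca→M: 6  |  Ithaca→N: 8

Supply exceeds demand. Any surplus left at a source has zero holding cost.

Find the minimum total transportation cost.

520

A cheapest plan:
  Fargo–K: 20 pallets
  Fargo–N: 50 pallets
  Ithaca–L: 20 pallets
  Ithaca–M: 10 pallets
Total cost = 520.
(Supply check: Fargo ships 70; Ithaca ships 30.)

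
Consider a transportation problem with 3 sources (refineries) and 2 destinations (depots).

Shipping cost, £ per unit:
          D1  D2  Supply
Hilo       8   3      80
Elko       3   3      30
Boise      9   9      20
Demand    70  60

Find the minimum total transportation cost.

610

An optimal shipping plan:
  Hilo→D1: 20 × £8 = £160
  Hilo→D2: 60 × £3 = £180
  Elko→D1: 30 × £3 = £90
  Boise→D1: 20 × £9 = £180
Total = 160 + 180 + 90 + 180 = £610.
(Supply check: Hilo ships 80; Elko ships 30; Boise ships 20.)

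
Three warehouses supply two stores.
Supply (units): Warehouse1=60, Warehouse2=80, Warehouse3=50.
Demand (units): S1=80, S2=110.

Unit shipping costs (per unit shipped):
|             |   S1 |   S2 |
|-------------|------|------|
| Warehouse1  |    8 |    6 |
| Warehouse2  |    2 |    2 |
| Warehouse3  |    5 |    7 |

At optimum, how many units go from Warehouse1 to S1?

The minimum-cost plan:
  Warehouse1->S2: 60 × 6 = 360
  Warehouse2->S1: 30 × 2 = 60
  Warehouse2->S2: 50 × 2 = 100
  Warehouse3->S1: 50 × 5 = 250
Total cost = 770.
The route Warehouse1→S1 is not used.

0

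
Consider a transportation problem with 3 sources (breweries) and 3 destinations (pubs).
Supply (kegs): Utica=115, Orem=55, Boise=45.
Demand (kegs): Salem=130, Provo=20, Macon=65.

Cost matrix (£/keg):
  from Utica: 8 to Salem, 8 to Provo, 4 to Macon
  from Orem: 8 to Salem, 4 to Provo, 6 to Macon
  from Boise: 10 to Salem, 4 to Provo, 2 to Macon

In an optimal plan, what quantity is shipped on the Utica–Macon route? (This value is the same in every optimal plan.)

Optimal shipments:
  Utica->Salem: 95 × £8 = £760
  Utica->Macon: 20 × £4 = £80
  Orem->Salem: 35 × £8 = £280
  Orem->Provo: 20 × £4 = £80
  Boise->Macon: 45 × £2 = £90
Total cost = £1290.
So Utica→Macon carries 20 kegs.

20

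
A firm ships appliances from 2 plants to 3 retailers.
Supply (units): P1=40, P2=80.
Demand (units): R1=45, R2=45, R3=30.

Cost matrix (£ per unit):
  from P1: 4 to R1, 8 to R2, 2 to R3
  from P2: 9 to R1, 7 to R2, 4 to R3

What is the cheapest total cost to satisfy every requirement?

Optimal allocation:
  P1–R1: 40 × £4 = £160
  P2–R1: 5 × £9 = £45
  P2–R2: 45 × £7 = £315
  P2–R3: 30 × £4 = £120
Total = 160 + 45 + 315 + 120 = £640.

640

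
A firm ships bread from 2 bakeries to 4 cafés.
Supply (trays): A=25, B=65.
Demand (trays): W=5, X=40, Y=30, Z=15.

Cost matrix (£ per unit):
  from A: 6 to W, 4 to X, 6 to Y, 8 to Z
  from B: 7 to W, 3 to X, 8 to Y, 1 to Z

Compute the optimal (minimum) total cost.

An optimal shipping plan:
  A->Y: 25 × £6 = £150
  B->W: 5 × £7 = £35
  B->X: 40 × £3 = £120
  B->Y: 5 × £8 = £40
  B->Z: 15 × £1 = £15
Total = 150 + 35 + 120 + 40 + 15 = £360.
(Supply check: A ships 25; B ships 65.)

360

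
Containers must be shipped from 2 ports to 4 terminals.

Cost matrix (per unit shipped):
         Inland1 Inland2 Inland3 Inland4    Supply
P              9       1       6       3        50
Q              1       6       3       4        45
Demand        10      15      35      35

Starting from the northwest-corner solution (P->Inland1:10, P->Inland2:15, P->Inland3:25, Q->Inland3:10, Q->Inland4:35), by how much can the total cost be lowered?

Current plan cost = 10·9 + 15·1 + 25·6 + 10·3 + 35·4 = 425.
Optimal plan:
  P->Inland2: 15 × 1 = 15
  P->Inland4: 35 × 3 = 105
  Q->Inland1: 10 × 1 = 10
  Q->Inland3: 35 × 3 = 105
Optimal cost = 235.
Saving = 425 − 235 = 190.

190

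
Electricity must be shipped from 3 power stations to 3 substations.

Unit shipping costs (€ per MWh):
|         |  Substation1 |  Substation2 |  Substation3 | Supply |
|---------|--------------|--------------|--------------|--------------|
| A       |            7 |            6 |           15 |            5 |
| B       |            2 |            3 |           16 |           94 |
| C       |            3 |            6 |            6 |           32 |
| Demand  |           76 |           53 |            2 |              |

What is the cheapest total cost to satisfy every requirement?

A cheapest plan:
  A→Substation2: 5 × €6 = €30
  B→Substation1: 46 × €2 = €92
  B→Substation2: 48 × €3 = €144
  C→Substation1: 30 × €3 = €90
  C→Substation3: 2 × €6 = €12
Total = 30 + 92 + 144 + 90 + 12 = €368.

368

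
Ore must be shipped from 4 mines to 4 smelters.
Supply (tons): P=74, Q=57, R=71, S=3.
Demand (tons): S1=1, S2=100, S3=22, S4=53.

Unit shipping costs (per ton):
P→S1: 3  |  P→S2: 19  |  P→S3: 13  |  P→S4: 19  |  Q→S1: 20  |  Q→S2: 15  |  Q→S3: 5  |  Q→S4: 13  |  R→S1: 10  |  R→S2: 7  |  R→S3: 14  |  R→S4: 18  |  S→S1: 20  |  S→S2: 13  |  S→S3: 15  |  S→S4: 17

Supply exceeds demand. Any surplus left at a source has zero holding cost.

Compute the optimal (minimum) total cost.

One minimum-cost allocation:
  P to S1: 1 tons
  P to S2: 26 tons
  P to S4: 18 tons
  Q to S3: 22 tons
  Q to S4: 35 tons
  R to S2: 71 tons
  S to S2: 3 tons
Total cost = 1940.
(Supply check: P ships 45; Q ships 57; R ships 71; S ships 3.)

1940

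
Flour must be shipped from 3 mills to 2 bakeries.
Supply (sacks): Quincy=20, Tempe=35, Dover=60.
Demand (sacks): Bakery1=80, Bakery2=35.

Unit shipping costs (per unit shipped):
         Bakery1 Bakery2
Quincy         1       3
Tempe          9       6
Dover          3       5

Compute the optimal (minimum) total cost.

A cheapest plan:
  Quincy to Bakery1: 20 × 1 = 20
  Tempe to Bakery2: 35 × 6 = 210
  Dover to Bakery1: 60 × 3 = 180
Total = 20 + 210 + 180 = 410.

410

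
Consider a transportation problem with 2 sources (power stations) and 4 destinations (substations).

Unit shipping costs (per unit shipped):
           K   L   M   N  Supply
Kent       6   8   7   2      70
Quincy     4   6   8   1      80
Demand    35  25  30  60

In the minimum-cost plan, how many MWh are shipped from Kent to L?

0

The minimum-cost plan:
  Kent–M: 30 × 7 = 210
  Kent–N: 40 × 2 = 80
  Quincy–K: 35 × 4 = 140
  Quincy–L: 25 × 6 = 150
  Quincy–N: 20 × 1 = 20
Total cost = 600.
The route Kent→L is not used.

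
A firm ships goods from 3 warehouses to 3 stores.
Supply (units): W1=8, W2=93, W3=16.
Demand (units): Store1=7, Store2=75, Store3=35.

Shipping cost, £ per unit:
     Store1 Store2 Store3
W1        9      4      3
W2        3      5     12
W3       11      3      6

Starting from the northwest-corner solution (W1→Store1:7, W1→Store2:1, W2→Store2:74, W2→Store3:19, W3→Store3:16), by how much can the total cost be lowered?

Current plan cost = 7·9 + 1·4 + 74·5 + 19·12 + 16·6 = £761.
Optimal plan:
  W1 to Store3: 8 units
  W2 to Store1: 7 units
  W2 to Store2: 75 units
  W2 to Store3: 11 units
  W3 to Store3: 16 units
Optimal cost = £648.
Saving = 761 − 648 = £113.

113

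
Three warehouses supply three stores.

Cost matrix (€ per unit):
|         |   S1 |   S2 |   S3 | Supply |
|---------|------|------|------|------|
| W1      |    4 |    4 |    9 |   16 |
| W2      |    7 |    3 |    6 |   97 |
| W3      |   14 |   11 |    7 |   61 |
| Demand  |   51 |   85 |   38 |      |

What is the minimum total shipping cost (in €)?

991

A cheapest plan:
  W1→S1: 16 × €4 = €64
  W2→S1: 12 × €7 = €84
  W2→S2: 85 × €3 = €255
  W3→S1: 23 × €14 = €322
  W3→S3: 38 × €7 = €266
Total = 64 + 84 + 255 + 322 + 266 = €991.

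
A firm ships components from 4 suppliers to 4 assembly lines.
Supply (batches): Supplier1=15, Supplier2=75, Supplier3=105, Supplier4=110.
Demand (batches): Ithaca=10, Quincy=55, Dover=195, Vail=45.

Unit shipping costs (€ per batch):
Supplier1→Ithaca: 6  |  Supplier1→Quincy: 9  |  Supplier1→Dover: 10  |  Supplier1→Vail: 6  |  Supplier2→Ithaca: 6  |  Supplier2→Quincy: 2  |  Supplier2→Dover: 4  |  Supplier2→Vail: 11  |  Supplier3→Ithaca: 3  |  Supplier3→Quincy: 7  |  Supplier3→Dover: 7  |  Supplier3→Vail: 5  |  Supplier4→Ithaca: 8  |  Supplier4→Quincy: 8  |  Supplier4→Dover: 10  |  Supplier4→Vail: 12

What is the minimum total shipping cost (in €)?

2015

One minimum-cost allocation:
  Supplier1->Vail: 15 × €6 = €90
  Supplier2->Dover: 75 × €4 = €300
  Supplier3->Ithaca: 10 × €3 = €30
  Supplier3->Dover: 65 × €7 = €455
  Supplier3->Vail: 30 × €5 = €150
  Supplier4->Quincy: 55 × €8 = €440
  Supplier4->Dover: 55 × €10 = €550
Total = 90 + 300 + 30 + 455 + 150 + 440 + 550 = €2015.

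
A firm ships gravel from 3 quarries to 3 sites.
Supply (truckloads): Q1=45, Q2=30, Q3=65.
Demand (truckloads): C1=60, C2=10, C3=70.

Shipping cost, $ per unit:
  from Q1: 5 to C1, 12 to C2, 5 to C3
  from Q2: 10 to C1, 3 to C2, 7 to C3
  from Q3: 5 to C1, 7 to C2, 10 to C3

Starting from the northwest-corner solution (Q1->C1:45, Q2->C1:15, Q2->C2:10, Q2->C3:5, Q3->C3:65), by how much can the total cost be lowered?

Current plan cost = 45·5 + 15·10 + 10·3 + 5·7 + 65·10 = $1090.
Optimal plan:
  Q1 to C3: 45 × $5 = $225
  Q2 to C2: 10 × $3 = $30
  Q2 to C3: 20 × $7 = $140
  Q3 to C1: 60 × $5 = $300
  Q3 to C3: 5 × $10 = $50
Optimal cost = $745.
Saving = 1090 − 745 = $345.

345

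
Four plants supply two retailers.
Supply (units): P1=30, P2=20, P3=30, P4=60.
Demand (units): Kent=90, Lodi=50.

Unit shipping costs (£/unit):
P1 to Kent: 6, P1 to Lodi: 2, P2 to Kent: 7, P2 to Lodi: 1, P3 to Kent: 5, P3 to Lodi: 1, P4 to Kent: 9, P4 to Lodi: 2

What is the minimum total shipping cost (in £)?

A cheapest plan:
  P1→Kent: 30 × £6 = £180
  P2→Kent: 20 × £7 = £140
  P3→Kent: 30 × £5 = £150
  P4→Kent: 10 × £9 = £90
  P4→Lodi: 50 × £2 = £100
Total = 180 + 140 + 150 + 90 + 100 = £660.

660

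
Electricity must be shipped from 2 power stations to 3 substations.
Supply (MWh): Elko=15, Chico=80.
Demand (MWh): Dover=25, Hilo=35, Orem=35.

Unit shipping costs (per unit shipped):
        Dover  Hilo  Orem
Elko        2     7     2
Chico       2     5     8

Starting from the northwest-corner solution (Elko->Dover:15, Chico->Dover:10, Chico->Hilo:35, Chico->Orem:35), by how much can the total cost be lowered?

Current plan cost = 15·2 + 10·2 + 35·5 + 35·8 = 505.
Optimal plan:
  Elko->Orem: 15 MWh
  Chico->Dover: 25 MWh
  Chico->Hilo: 35 MWh
  Chico->Orem: 20 MWh
Optimal cost = 415.
Saving = 505 − 415 = 90.

90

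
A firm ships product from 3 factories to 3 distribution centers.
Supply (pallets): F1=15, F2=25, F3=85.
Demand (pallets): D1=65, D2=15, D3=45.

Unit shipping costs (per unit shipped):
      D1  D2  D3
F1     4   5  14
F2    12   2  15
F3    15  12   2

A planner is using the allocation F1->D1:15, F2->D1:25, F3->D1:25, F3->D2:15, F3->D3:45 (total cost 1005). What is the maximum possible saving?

Current plan cost = 15·4 + 25·12 + 25·15 + 15·12 + 45·2 = 1005.
Optimal plan:
  F1→D1: 15 pallets
  F2→D1: 10 pallets
  F2→D2: 15 pallets
  F3→D1: 40 pallets
  F3→D3: 45 pallets
Optimal cost = 900.
Saving = 1005 − 900 = 105.

105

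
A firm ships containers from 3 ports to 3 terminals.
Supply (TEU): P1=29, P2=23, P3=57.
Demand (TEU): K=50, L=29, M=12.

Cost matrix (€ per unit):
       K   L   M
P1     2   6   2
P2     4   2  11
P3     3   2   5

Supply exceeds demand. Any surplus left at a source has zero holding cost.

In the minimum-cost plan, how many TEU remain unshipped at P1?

An optimal plan:
  P1 to K: 17 TEU
  P1 to M: 12 TEU
  P2 to L: 23 TEU
  P3 to K: 33 TEU
  P3 to L: 6 TEU
Total cost = €215.
P1 ships 29 of its 29, leaving 0.

0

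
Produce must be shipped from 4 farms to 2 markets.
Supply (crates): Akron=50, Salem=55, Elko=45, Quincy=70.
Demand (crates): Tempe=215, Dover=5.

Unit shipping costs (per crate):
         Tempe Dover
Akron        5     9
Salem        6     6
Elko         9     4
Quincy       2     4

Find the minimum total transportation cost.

1100

An optimal shipping plan:
  Akron->Tempe: 50 crates
  Salem->Tempe: 55 crates
  Elko->Tempe: 40 crates
  Elko->Dover: 5 crates
  Quincy->Tempe: 70 crates
Total cost = 1100.
(Supply check: Akron ships 50; Salem ships 55; Elko ships 45; Quincy ships 70.)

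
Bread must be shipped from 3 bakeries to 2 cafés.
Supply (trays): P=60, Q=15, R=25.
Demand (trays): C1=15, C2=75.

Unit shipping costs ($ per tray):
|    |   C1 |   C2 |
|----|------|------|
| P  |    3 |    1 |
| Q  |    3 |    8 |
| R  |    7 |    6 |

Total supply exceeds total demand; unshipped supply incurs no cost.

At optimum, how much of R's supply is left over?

Minimum-cost shipments:
  P→C2: 60 trays
  Q→C1: 15 trays
  R→C2: 15 trays
Total cost = $195.
R ships 15 of its 25, leaving 10.

10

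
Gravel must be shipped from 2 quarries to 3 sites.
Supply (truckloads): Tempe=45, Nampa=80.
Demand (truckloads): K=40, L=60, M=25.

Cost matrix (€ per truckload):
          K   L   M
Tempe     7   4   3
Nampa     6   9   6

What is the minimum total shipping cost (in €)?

705

One minimum-cost allocation:
  Tempe->L: 45 truckloads
  Nampa->K: 40 truckloads
  Nampa->L: 15 truckloads
  Nampa->M: 25 truckloads
Total cost = €705.
(Supply check: Tempe ships 45; Nampa ships 80.)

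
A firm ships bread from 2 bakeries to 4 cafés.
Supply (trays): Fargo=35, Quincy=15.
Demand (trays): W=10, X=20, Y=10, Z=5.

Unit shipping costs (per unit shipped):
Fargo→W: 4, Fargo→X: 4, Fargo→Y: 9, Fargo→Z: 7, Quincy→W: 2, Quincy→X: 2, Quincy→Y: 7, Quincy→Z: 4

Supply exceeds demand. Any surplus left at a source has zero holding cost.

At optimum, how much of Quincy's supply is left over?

An optimal plan:
  Fargo–W: 10 × 4 = 40
  Fargo–X: 10 × 4 = 40
  Fargo–Y: 10 × 9 = 90
  Quincy–X: 10 × 2 = 20
  Quincy–Z: 5 × 4 = 20
Total cost = 210.
Quincy ships 15 of its 15, leaving 0.

0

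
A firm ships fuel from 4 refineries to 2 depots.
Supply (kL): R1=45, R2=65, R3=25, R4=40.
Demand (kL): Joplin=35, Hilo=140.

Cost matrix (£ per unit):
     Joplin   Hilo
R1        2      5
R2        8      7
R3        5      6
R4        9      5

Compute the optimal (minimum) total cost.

Optimal allocation:
  R1→Joplin: 35 × £2 = £70
  R1→Hilo: 10 × £5 = £50
  R2→Hilo: 65 × £7 = £455
  R3→Hilo: 25 × £6 = £150
  R4→Hilo: 40 × £5 = £200
Total = 70 + 50 + 455 + 150 + 200 = £925.
(Supply check: R1 ships 45; R2 ships 65; R3 ships 25; R4 ships 40.)

925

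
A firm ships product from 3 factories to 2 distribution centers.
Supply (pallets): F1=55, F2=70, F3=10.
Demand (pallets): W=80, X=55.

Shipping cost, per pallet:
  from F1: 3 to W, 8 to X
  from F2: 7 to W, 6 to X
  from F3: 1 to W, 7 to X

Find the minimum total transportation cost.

An optimal shipping plan:
  F1->W: 55 × 3 = 165
  F2->W: 15 × 7 = 105
  F2->X: 55 × 6 = 330
  F3->W: 10 × 1 = 10
Total = 165 + 105 + 330 + 10 = 610.
(Supply check: F1 ships 55; F2 ships 70; F3 ships 10.)

610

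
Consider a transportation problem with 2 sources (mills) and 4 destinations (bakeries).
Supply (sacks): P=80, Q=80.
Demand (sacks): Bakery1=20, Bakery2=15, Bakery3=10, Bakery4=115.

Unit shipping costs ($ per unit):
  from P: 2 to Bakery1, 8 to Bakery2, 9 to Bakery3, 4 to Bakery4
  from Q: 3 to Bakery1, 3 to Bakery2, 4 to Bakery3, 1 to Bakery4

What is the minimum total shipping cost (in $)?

Optimal allocation:
  P to Bakery1: 20 × $2 = $40
  P to Bakery4: 60 × $4 = $240
  Q to Bakery2: 15 × $3 = $45
  Q to Bakery3: 10 × $4 = $40
  Q to Bakery4: 55 × $1 = $55
Total = 40 + 240 + 45 + 40 + 55 = $420.

420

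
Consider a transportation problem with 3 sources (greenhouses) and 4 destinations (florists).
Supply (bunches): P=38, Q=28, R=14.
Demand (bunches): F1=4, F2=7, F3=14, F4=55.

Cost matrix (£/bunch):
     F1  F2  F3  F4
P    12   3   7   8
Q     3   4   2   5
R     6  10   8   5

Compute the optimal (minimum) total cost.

One minimum-cost allocation:
  P->F2: 7 × £3 = £21
  P->F4: 31 × £8 = £248
  Q->F1: 4 × £3 = £12
  Q->F3: 14 × £2 = £28
  Q->F4: 10 × £5 = £50
  R->F4: 14 × £5 = £70
Total = 21 + 248 + 12 + 28 + 50 + 70 = £429.

429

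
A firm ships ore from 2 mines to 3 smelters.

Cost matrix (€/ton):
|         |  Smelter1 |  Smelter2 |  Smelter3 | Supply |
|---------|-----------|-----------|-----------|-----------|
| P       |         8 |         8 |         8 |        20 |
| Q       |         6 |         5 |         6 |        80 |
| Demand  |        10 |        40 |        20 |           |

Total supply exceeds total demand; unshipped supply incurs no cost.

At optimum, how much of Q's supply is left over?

Minimum-cost shipments:
  Q->Smelter1: 10 tons
  Q->Smelter2: 40 tons
  Q->Smelter3: 20 tons
Total cost = €380.
Q ships 70 of its 80, leaving 10.

10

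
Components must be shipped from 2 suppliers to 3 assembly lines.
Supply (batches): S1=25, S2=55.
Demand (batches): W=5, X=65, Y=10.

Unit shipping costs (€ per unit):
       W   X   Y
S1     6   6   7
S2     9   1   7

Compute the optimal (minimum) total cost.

215

Optimal allocation:
  S1->W: 5 batches
  S1->X: 10 batches
  S1->Y: 10 batches
  S2->X: 55 batches
Total cost = €215.
(Supply check: S1 ships 25; S2 ships 55.)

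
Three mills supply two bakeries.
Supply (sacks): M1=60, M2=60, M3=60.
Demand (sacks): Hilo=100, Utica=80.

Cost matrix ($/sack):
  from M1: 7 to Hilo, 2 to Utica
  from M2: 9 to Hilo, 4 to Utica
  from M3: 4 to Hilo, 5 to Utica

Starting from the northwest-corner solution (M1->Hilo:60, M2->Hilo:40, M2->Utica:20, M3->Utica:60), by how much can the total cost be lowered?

Current plan cost = 60·7 + 40·9 + 20·4 + 60·5 = $1160.
Optimal plan:
  M1→Hilo: 40 × $7 = $280
  M1→Utica: 20 × $2 = $40
  M2→Utica: 60 × $4 = $240
  M3→Hilo: 60 × $4 = $240
Optimal cost = $800.
Saving = 1160 − 800 = $360.

360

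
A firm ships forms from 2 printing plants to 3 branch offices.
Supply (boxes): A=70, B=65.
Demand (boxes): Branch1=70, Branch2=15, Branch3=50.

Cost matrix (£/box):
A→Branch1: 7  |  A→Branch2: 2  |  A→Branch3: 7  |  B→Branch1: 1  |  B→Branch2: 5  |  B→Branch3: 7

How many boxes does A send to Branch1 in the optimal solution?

5

The minimum-cost plan:
  A to Branch1: 5 × £7 = £35
  A to Branch2: 15 × £2 = £30
  A to Branch3: 50 × £7 = £350
  B to Branch1: 65 × £1 = £65
Total cost = £480.
So A→Branch1 carries 5 boxes.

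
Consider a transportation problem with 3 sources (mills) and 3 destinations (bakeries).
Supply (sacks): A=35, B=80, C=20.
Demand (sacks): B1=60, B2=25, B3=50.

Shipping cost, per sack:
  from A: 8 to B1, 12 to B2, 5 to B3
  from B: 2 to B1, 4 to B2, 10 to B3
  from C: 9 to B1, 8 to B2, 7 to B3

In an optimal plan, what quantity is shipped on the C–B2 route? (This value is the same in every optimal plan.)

The minimum-cost plan:
  A→B3: 35 × 5 = 175
  B→B1: 60 × 2 = 120
  B→B2: 20 × 4 = 80
  C→B2: 5 × 8 = 40
  C→B3: 15 × 7 = 105
Total cost = 520.
So C→B2 carries 5 sacks.

5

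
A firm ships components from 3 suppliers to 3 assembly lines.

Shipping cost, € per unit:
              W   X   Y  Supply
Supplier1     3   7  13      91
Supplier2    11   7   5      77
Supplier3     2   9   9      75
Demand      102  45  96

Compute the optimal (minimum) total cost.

A cheapest plan:
  Supplier1 to W: 46 batches
  Supplier1 to X: 45 batches
  Supplier2 to Y: 77 batches
  Supplier3 to W: 56 batches
  Supplier3 to Y: 19 batches
Total cost = €1121.

1121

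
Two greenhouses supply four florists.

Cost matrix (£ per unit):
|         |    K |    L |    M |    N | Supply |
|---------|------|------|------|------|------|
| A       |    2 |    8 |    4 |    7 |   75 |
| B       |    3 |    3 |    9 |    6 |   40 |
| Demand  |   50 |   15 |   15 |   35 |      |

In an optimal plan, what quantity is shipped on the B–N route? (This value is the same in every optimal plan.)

Optimal shipments:
  A to K: 50 bunches
  A to M: 15 bunches
  A to N: 10 bunches
  B to L: 15 bunches
  B to N: 25 bunches
Total cost = £425.
So B→N carries 25 bunches.

25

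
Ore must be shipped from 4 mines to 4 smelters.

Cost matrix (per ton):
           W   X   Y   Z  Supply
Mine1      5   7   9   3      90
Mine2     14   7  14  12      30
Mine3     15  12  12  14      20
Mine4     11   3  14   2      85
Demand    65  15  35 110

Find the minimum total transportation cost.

1125

Optimal allocation:
  Mine1 to W: 65 × 5 = 325
  Mine1 to Z: 25 × 3 = 75
  Mine2 to X: 15 × 7 = 105
  Mine2 to Y: 15 × 14 = 210
  Mine3 to Y: 20 × 12 = 240
  Mine4 to Z: 85 × 2 = 170
Total = 325 + 75 + 105 + 210 + 240 + 170 = 1125.
(Supply check: Mine1 ships 90; Mine2 ships 30; Mine3 ships 20; Mine4 ships 85.)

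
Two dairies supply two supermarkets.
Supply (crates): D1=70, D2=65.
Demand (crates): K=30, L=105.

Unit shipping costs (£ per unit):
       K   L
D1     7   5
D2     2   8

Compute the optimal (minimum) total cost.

690

A cheapest plan:
  D1->L: 70 crates
  D2->K: 30 crates
  D2->L: 35 crates
Total cost = £690.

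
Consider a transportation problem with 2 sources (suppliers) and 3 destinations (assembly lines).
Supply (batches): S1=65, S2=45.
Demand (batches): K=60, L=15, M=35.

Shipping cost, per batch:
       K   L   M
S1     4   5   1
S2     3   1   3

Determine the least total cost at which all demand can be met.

260

A cheapest plan:
  S1->K: 30 × 4 = 120
  S1->M: 35 × 1 = 35
  S2->K: 30 × 3 = 90
  S2->L: 15 × 1 = 15
Total = 120 + 35 + 90 + 15 = 260.
(Supply check: S1 ships 65; S2 ships 45.)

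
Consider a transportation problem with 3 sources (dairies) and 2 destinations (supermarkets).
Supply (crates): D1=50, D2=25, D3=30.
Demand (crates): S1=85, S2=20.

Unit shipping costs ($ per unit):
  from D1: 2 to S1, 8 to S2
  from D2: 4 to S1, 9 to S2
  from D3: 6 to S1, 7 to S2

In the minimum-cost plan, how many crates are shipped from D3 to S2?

20

Optimal shipments:
  D1–S1: 50 × $2 = $100
  D2–S1: 25 × $4 = $100
  D3–S1: 10 × $6 = $60
  D3–S2: 20 × $7 = $140
Total cost = $400.
So D3→S2 carries 20 crates.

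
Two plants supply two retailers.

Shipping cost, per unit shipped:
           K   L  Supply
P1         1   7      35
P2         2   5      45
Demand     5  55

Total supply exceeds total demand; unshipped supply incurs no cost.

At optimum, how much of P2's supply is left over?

Minimum-cost shipments:
  P1->K: 5 × 1 = 5
  P1->L: 10 × 7 = 70
  P2->L: 45 × 5 = 225
Total cost = 300.
P2 ships 45 of its 45, leaving 0.

0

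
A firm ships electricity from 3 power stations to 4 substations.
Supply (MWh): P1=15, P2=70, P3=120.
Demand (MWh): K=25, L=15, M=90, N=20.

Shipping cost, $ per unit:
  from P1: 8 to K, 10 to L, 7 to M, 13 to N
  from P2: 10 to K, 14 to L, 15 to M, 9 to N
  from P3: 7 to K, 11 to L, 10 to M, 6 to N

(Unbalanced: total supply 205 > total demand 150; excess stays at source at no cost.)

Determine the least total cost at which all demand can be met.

A cheapest plan:
  P1->M: 15 × $7 = $105
  P2->L: 15 × $14 = $210
  P3->K: 25 × $7 = $175
  P3->M: 75 × $10 = $750
  P3->N: 20 × $6 = $120
Total = 105 + 210 + 175 + 750 + 120 = $1360.
(Supply check: P1 ships 15; P2 ships 15; P3 ships 120.)

1360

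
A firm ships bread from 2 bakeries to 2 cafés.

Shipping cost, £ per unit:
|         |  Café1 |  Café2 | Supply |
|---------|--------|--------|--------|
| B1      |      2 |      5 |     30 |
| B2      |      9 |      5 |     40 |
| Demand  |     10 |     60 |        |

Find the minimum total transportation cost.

320

One minimum-cost allocation:
  B1 to Café1: 10 × £2 = £20
  B1 to Café2: 20 × £5 = £100
  B2 to Café2: 40 × £5 = £200
Total = 20 + 100 + 200 = £320.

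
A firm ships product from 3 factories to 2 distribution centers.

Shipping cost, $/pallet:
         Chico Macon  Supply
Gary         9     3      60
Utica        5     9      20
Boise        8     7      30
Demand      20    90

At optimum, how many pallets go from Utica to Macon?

The minimum-cost plan:
  Gary to Macon: 60 × $3 = $180
  Utica to Chico: 20 × $5 = $100
  Boise to Macon: 30 × $7 = $210
Total cost = $490.
The route Utica→Macon is not used.

0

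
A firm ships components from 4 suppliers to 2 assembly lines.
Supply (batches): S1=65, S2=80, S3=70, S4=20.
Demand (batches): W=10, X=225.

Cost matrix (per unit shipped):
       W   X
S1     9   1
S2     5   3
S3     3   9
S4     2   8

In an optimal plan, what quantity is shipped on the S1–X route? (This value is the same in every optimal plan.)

65

Optimal shipments:
  S1→X: 65 × 1 = 65
  S2→X: 80 × 3 = 240
  S3→W: 10 × 3 = 30
  S3→X: 60 × 9 = 540
  S4→X: 20 × 8 = 160
Total cost = 1035.
So S1→X carries 65 batches.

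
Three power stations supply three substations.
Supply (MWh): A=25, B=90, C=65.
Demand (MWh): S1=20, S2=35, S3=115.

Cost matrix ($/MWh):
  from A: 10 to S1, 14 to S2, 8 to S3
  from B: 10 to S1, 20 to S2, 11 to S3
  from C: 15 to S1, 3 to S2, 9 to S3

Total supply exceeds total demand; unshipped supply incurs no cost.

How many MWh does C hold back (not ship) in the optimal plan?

0

An optimal plan:
  A to S3: 25 MWh
  B to S1: 20 MWh
  B to S3: 60 MWh
  C to S2: 35 MWh
  C to S3: 30 MWh
Total cost = $1435.
C ships 65 of its 65, leaving 0.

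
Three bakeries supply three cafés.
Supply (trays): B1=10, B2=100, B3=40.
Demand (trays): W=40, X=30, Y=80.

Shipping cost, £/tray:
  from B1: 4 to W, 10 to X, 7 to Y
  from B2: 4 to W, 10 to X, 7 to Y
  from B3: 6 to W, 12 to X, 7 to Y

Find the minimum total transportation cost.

1020

A cheapest plan:
  B1->X: 10 × £10 = £100
  B2->W: 40 × £4 = £160
  B2->X: 20 × £10 = £200
  B2->Y: 40 × £7 = £280
  B3->Y: 40 × £7 = £280
Total = 100 + 160 + 200 + 280 + 280 = £1020.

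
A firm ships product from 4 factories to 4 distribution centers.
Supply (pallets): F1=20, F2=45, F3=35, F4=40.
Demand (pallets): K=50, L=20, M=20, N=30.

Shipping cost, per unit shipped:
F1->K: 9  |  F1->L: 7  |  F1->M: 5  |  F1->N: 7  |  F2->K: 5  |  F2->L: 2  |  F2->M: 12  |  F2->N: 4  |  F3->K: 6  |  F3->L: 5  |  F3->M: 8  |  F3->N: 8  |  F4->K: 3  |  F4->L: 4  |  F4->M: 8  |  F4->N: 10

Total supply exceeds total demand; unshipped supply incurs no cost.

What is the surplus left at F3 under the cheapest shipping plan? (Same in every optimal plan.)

20

Minimum-cost shipments:
  F1->M: 20 pallets
  F2->L: 15 pallets
  F2->N: 30 pallets
  F3->K: 10 pallets
  F3->L: 5 pallets
  F4->K: 40 pallets
Total cost = 455.
F3 ships 15 of its 35, leaving 20.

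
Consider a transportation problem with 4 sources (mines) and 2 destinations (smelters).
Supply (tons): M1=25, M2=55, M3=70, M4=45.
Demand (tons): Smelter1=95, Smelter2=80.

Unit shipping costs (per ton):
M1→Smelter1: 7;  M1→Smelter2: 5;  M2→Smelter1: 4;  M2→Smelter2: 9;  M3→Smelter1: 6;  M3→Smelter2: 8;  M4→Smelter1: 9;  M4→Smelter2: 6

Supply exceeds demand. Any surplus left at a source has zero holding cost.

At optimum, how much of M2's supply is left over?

Minimum-cost shipments:
  M1 to Smelter2: 25 tons
  M2 to Smelter1: 55 tons
  M3 to Smelter1: 40 tons
  M3 to Smelter2: 10 tons
  M4 to Smelter2: 45 tons
Total cost = 935.
M2 ships 55 of its 55, leaving 0.

0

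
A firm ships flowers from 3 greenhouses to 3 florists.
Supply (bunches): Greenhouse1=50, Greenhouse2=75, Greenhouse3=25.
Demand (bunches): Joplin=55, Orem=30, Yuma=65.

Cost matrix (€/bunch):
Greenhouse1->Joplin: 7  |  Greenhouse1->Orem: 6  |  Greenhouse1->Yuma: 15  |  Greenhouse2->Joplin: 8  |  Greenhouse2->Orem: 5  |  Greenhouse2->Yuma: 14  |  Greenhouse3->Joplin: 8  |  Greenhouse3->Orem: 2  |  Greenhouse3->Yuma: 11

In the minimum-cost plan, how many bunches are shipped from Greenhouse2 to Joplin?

Solving gives:
  Greenhouse1->Joplin: 50 × €7 = €350
  Greenhouse2->Joplin: 5 × €8 = €40
  Greenhouse2->Orem: 5 × €5 = €25
  Greenhouse2->Yuma: 65 × €14 = €910
  Greenhouse3->Orem: 25 × €2 = €50
Total cost = €1375.
So Greenhouse2→Joplin carries 5 bunches.

5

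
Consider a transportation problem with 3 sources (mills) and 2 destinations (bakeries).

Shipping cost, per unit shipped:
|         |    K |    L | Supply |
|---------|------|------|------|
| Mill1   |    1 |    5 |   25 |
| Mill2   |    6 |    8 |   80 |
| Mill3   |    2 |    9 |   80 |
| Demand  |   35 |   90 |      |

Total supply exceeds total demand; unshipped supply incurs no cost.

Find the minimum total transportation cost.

A cheapest plan:
  Mill1 to L: 25 × 5 = 125
  Mill2 to L: 65 × 8 = 520
  Mill3 to K: 35 × 2 = 70
Total = 125 + 520 + 70 = 715.

715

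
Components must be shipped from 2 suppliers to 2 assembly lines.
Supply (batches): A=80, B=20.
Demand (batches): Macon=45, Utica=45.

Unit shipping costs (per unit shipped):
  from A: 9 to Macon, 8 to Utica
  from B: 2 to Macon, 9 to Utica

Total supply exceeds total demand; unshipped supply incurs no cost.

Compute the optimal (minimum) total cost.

625

Optimal allocation:
  A to Macon: 25 × 9 = 225
  A to Utica: 45 × 8 = 360
  B to Macon: 20 × 2 = 40
Total = 225 + 360 + 40 = 625.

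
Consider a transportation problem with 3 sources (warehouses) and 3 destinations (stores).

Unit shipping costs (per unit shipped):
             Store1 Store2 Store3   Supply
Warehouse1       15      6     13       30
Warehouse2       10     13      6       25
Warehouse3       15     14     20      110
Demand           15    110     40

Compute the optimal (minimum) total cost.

1975

One minimum-cost allocation:
  Warehouse1->Store2: 30 × 6 = 180
  Warehouse2->Store3: 25 × 6 = 150
  Warehouse3->Store1: 15 × 15 = 225
  Warehouse3->Store2: 80 × 14 = 1120
  Warehouse3->Store3: 15 × 20 = 300
Total = 180 + 150 + 225 + 1120 + 300 = 1975.
(Supply check: Warehouse1 ships 30; Warehouse2 ships 25; Warehouse3 ships 110.)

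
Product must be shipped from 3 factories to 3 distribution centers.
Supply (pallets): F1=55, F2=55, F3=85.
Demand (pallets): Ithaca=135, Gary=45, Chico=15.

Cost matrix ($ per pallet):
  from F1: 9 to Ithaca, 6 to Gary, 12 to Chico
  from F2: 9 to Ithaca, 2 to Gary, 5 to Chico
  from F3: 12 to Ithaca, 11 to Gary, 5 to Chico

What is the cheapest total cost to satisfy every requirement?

Optimal allocation:
  F1–Ithaca: 55 pallets
  F2–Ithaca: 10 pallets
  F2–Gary: 45 pallets
  F3–Ithaca: 70 pallets
  F3–Chico: 15 pallets
Total cost = $1590.

1590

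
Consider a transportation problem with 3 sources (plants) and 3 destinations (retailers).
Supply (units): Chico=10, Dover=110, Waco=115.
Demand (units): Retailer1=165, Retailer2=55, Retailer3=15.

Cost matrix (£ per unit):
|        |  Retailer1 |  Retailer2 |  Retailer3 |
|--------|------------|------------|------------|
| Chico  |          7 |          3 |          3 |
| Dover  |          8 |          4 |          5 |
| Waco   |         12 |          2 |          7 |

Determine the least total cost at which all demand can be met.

An optimal shipping plan:
  Chico->Retailer1: 10 × £7 = £70
  Dover->Retailer1: 110 × £8 = £880
  Waco->Retailer1: 45 × £12 = £540
  Waco->Retailer2: 55 × £2 = £110
  Waco->Retailer3: 15 × £7 = £105
Total = 70 + 880 + 540 + 110 + 105 = £1705.
(Supply check: Chico ships 10; Dover ships 110; Waco ships 115.)

1705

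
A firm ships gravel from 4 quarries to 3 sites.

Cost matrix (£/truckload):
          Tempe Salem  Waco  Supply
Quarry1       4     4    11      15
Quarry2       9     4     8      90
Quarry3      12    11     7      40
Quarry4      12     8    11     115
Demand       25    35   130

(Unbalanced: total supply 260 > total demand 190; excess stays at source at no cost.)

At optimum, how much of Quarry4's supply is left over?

70

An optimal plan:
  Quarry1 to Tempe: 15 × £4 = £60
  Quarry2 to Tempe: 10 × £9 = £90
  Quarry2 to Salem: 35 × £4 = £140
  Quarry2 to Waco: 45 × £8 = £360
  Quarry3 to Waco: 40 × £7 = £280
  Quarry4 to Waco: 45 × £11 = £495
Total cost = £1425.
Quarry4 ships 45 of its 115, leaving 70.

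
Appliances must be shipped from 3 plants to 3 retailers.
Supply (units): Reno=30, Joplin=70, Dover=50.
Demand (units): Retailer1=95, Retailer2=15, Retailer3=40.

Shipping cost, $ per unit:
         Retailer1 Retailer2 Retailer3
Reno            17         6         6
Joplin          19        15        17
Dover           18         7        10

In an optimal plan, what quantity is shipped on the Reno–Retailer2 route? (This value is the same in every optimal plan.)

Solving gives:
  Reno to Retailer3: 30 × $6 = $180
  Joplin to Retailer1: 70 × $19 = $1330
  Dover to Retailer1: 25 × $18 = $450
  Dover to Retailer2: 15 × $7 = $105
  Dover to Retailer3: 10 × $10 = $100
Total cost = $2165.
The route Reno→Retailer2 is not used.

0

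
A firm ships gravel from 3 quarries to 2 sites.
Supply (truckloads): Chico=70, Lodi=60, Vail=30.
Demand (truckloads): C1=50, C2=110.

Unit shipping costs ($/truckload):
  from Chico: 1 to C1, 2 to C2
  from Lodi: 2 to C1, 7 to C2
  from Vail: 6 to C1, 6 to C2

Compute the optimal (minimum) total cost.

An optimal shipping plan:
  Chico to C2: 70 × $2 = $140
  Lodi to C1: 50 × $2 = $100
  Lodi to C2: 10 × $7 = $70
  Vail to C2: 30 × $6 = $180
Total = 140 + 100 + 70 + 180 = $490.

490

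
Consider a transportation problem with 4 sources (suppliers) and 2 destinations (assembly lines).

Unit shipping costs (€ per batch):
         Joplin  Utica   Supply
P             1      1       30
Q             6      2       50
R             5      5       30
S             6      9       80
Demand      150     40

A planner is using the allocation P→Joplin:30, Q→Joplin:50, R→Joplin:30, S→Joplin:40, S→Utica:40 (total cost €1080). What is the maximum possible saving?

280

Current plan cost = 30·1 + 50·6 + 30·5 + 40·6 + 40·9 = €1080.
Optimal plan:
  P to Joplin: 30 batches
  Q to Joplin: 10 batches
  Q to Utica: 40 batches
  R to Joplin: 30 batches
  S to Joplin: 80 batches
Optimal cost = €800.
Saving = 1080 − 800 = €280.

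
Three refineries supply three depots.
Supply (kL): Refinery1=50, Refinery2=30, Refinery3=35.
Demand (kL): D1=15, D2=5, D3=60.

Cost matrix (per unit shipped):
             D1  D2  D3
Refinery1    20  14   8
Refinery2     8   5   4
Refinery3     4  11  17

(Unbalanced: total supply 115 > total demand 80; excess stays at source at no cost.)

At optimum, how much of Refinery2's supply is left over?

An optimal plan:
  Refinery1→D3: 35 kL
  Refinery2→D2: 5 kL
  Refinery2→D3: 25 kL
  Refinery3→D1: 15 kL
Total cost = 465.
Refinery2 ships 30 of its 30, leaving 0.

0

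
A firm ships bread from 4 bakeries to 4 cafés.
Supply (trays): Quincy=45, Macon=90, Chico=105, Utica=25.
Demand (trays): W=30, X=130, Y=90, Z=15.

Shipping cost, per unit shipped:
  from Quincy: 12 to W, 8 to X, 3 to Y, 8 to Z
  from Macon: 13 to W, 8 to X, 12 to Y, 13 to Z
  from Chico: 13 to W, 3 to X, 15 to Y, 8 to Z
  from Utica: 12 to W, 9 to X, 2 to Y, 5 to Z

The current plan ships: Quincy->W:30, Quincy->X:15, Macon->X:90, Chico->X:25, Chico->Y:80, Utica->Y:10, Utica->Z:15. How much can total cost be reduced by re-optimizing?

Current plan cost = 30·12 + 15·8 + 90·8 + 25·3 + 80·15 + 10·2 + 15·5 = 2570.
Optimal plan:
  Quincy–Y: 45 × 3 = 135
  Macon–W: 30 × 13 = 390
  Macon–X: 25 × 8 = 200
  Macon–Y: 20 × 12 = 240
  Macon–Z: 15 × 13 = 195
  Chico–X: 105 × 3 = 315
  Utica–Y: 25 × 2 = 50
Optimal cost = 1525.
Saving = 2570 − 1525 = 1045.

1045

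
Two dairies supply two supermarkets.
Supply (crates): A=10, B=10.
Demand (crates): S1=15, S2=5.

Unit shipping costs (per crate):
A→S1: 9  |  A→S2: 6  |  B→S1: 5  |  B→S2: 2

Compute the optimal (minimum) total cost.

An optimal shipping plan:
  A->S1: 5 × 9 = 45
  A->S2: 5 × 6 = 30
  B->S1: 10 × 5 = 50
Total = 45 + 30 + 50 = 125.

125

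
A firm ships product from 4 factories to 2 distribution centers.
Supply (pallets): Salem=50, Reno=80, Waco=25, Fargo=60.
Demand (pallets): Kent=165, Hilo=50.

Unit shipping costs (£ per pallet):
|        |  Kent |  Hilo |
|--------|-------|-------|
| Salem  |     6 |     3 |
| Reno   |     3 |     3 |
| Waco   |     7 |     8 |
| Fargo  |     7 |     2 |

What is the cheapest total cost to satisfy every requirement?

One minimum-cost allocation:
  Salem–Kent: 50 × £6 = £300
  Reno–Kent: 80 × £3 = £240
  Waco–Kent: 25 × £7 = £175
  Fargo–Kent: 10 × £7 = £70
  Fargo–Hilo: 50 × £2 = £100
Total = 300 + 240 + 175 + 70 + 100 = £885.

885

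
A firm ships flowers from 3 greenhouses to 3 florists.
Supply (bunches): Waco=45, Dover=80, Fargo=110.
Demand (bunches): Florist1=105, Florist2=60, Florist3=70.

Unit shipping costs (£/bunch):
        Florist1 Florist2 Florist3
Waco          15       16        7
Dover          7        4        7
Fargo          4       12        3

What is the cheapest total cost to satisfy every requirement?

1110

An optimal shipping plan:
  Waco–Florist3: 45 × £7 = £315
  Dover–Florist1: 20 × £7 = £140
  Dover–Florist2: 60 × £4 = £240
  Fargo–Florist1: 85 × £4 = £340
  Fargo–Florist3: 25 × £3 = £75
Total = 315 + 140 + 240 + 340 + 75 = £1110.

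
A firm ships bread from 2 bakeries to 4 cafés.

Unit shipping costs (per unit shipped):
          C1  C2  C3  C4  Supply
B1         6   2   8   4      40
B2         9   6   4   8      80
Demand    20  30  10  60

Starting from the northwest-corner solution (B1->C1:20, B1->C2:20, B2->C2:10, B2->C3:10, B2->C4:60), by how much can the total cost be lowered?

20

Current plan cost = 20·6 + 20·2 + 10·6 + 10·4 + 60·8 = 740.
Optimal plan:
  B1–C2: 30 trays
  B1–C4: 10 trays
  B2–C1: 20 trays
  B2–C3: 10 trays
  B2–C4: 50 trays
Optimal cost = 720.
Saving = 740 − 720 = 20.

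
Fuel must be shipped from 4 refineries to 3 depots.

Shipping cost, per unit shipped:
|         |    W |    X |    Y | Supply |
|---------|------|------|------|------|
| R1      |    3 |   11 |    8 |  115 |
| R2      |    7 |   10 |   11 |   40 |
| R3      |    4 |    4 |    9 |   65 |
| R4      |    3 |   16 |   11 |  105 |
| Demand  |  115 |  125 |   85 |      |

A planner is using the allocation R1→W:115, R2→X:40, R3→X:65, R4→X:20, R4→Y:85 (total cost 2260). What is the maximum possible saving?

Current plan cost = 115·3 + 40·10 + 65·4 + 20·16 + 85·11 = 2260.
Optimal plan:
  R1->W: 10 × 3 = 30
  R1->X: 20 × 11 = 220
  R1->Y: 85 × 8 = 680
  R2->X: 40 × 10 = 400
  R3->X: 65 × 4 = 260
  R4->W: 105 × 3 = 315
Optimal cost = 1905.
Saving = 2260 − 1905 = 355.

355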